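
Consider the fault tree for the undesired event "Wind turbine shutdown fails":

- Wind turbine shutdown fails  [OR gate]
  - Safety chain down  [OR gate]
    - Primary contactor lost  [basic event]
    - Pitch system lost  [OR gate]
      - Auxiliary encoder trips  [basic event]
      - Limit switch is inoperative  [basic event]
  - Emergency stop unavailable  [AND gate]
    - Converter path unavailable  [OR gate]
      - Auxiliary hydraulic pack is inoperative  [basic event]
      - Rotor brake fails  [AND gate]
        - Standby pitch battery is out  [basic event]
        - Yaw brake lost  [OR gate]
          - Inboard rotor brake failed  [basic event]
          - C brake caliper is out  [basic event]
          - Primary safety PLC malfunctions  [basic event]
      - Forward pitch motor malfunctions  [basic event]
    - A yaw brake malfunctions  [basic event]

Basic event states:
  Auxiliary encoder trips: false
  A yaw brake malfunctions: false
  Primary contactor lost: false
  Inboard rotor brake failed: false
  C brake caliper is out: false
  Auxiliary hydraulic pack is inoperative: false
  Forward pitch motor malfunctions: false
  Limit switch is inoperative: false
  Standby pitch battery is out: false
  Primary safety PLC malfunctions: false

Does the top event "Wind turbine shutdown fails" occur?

No

Pitch system lost [OR]: Auxiliary encoder trips=not, Limit switch is inoperative=not → no input occurs → does not occur.
Safety chain down [OR]: Primary contactor lost=not, Pitch system lost=not → no input occurs → does not occur.
Yaw brake lost [OR]: Inboard rotor brake failed=not, C brake caliper is out=not, Primary safety PLC malfunctions=not → no input occurs → does not occur.
Rotor brake fails [AND]: Standby pitch battery is out=not, Yaw brake lost=not → not all inputs occur → does not occur.
Converter path unavailable [OR]: Auxiliary hydraulic pack is inoperative=not, Rotor brake fails=not, Forward pitch motor malfunctions=not → no input occurs → does not occur.
Emergency stop unavailable [AND]: Converter path unavailable=not, A yaw brake malfunctions=not → not all inputs occur → does not occur.
Wind turbine shutdown fails [OR]: Safety chain down=not, Emergency stop unavailable=not → no input occurs → does not occur.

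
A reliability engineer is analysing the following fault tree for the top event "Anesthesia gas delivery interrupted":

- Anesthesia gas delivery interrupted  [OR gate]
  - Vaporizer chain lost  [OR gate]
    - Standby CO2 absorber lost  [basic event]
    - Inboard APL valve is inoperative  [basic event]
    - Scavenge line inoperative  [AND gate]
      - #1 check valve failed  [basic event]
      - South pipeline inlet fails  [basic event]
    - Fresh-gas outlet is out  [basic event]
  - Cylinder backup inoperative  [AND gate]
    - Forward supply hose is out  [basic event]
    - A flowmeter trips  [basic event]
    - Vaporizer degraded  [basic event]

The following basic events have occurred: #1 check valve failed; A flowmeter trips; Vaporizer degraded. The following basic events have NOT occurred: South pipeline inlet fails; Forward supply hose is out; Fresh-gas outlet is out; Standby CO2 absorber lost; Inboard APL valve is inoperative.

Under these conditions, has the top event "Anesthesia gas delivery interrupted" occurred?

No

Scavenge line inoperative [AND]: #1 check valve failed=occurs, South pipeline inlet fails=not → not all inputs occur → does not occur.
Vaporizer chain lost [OR]: Standby CO2 absorber lost=not, Inboard APL valve is inoperative=not, Scavenge line inoperative=not, Fresh-gas outlet is out=not → no input occurs → does not occur.
Cylinder backup inoperative [AND]: Forward supply hose is out=not, A flowmeter trips=occurs, Vaporizer degraded=occurs → not all inputs occur → does not occur.
Anesthesia gas delivery interrupted [OR]: Vaporizer chain lost=not, Cylinder backup inoperative=not → no input occurs → does not occur.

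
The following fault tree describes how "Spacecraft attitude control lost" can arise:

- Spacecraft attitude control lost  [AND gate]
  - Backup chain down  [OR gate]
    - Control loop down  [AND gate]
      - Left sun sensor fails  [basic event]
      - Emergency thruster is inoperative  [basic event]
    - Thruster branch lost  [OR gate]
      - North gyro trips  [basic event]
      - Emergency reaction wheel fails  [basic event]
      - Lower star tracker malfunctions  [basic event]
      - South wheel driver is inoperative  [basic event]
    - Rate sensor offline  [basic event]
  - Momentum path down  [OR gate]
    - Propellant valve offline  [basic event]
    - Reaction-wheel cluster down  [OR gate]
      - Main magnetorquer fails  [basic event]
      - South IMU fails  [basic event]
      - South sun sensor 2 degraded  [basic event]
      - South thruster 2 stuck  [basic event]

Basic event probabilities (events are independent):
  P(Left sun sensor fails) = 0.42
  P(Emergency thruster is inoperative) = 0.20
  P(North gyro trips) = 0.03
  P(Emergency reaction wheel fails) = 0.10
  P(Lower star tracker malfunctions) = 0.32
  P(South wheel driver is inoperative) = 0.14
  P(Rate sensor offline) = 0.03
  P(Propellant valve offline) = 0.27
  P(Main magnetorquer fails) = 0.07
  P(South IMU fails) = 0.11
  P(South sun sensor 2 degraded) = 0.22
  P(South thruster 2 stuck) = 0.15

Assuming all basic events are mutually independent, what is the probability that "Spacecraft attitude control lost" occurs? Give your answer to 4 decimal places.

0.3275

P(Control loop down) [AND] = 0.42 × 0.20 = 0.084000
P(Thruster branch lost) [OR] = 1 − (1−0.03) × (1−0.10) × (1−0.32) × (1−0.14) = 0.489470
P(Backup chain down) [OR] = 1 − (1−0.084000) × (1−0.489470) × (1−0.03) = 0.546384
P(Reaction-wheel cluster down) [OR] = 1 − (1−0.07) × (1−0.11) × (1−0.22) × (1−0.15) = 0.451235
P(Momentum path down) [OR] = 1 − (1−0.27) × (1−0.451235) = 0.599402
P(Spacecraft attitude control lost) [AND] = 0.546384 × 0.599402 = 0.327504
Rounded to 4 decimal places: P(Spacecraft attitude control lost) ≈ 0.3275.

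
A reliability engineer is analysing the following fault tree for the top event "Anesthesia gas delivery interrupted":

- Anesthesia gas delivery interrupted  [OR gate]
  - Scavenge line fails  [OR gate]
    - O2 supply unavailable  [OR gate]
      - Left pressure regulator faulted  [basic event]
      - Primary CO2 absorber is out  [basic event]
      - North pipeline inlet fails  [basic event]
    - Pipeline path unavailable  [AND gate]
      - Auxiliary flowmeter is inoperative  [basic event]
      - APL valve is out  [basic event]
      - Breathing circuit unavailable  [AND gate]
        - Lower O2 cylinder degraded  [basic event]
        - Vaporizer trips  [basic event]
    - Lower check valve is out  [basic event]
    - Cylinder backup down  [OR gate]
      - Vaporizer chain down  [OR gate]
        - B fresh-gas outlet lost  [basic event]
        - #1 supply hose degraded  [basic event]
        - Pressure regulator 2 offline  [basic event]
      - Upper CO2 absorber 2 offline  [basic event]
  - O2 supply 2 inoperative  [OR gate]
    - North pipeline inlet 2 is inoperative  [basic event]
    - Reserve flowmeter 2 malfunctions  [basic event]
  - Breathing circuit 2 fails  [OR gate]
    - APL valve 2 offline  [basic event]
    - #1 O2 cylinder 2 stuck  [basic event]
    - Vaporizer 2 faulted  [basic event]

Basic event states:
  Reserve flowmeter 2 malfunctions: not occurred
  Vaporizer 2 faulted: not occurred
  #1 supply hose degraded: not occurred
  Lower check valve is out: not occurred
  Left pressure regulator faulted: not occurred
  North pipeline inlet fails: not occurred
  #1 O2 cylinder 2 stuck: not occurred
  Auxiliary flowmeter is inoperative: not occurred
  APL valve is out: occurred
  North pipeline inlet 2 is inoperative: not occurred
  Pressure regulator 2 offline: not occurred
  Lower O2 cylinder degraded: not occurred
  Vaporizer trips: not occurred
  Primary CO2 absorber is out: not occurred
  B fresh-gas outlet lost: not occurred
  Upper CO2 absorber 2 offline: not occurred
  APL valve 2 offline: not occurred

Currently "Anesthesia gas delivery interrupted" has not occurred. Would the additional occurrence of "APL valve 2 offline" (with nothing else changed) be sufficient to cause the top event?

Yes

Counterfactual: set "APL valve 2 offline" to occurred.
O2 supply unavailable [OR]: Left pressure regulator faulted=not, Primary CO2 absorber is out=not, North pipeline inlet fails=not → no input occurs → does not occur.
Breathing circuit unavailable [AND]: Lower O2 cylinder degraded=not, Vaporizer trips=not → not all inputs occur → does not occur.
Pipeline path unavailable [AND]: Auxiliary flowmeter is inoperative=not, APL valve is out=occurs, Breathing circuit unavailable=not → not all inputs occur → does not occur.
Vaporizer chain down [OR]: B fresh-gas outlet lost=not, #1 supply hose degraded=not, Pressure regulator 2 offline=not → no input occurs → does not occur.
Cylinder backup down [OR]: Vaporizer chain down=not, Upper CO2 absorber 2 offline=not → no input occurs → does not occur.
Scavenge line fails [OR]: O2 supply unavailable=not, Pipeline path unavailable=not, Lower check valve is out=not, Cylinder backup down=not → no input occurs → does not occur.
O2 supply 2 inoperative [OR]: North pipeline inlet 2 is inoperative=not, Reserve flowmeter 2 malfunctions=not → no input occurs → does not occur.
Breathing circuit 2 fails [OR]: APL valve 2 offline=occurs, #1 O2 cylinder 2 stuck=not, Vaporizer 2 faulted=not → at least one input occurs → occurs.
Anesthesia gas delivery interrupted [OR]: Scavenge line fails=not, O2 supply 2 inoperative=not, Breathing circuit 2 fails=occurs → at least one input occurs → occurs.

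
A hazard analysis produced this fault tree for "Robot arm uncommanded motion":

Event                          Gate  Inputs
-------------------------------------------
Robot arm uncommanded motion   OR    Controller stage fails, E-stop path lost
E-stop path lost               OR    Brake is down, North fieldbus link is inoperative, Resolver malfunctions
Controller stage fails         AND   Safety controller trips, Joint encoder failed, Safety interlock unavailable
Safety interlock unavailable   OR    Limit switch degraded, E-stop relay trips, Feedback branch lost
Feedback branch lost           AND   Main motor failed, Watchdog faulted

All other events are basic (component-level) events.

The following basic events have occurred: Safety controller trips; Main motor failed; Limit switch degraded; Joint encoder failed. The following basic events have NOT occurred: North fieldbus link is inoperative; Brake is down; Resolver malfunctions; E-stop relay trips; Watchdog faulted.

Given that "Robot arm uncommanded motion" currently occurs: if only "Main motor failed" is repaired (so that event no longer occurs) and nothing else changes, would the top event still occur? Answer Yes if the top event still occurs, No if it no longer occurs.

Counterfactual: set "Main motor failed" to not occurred.
Feedback branch lost [AND]: Main motor failed=not, Watchdog faulted=not → not all inputs occur → does not occur.
Safety interlock unavailable [OR]: Limit switch degraded=occurs, E-stop relay trips=not, Feedback branch lost=not → at least one input occurs → occurs.
Controller stage fails [AND]: Safety controller trips=occurs, Joint encoder failed=occurs, Safety interlock unavailable=occurs → all inputs occur → occurs.
E-stop path lost [OR]: Brake is down=not, North fieldbus link is inoperative=not, Resolver malfunctions=not → no input occurs → does not occur.
Robot arm uncommanded motion [OR]: Controller stage fails=occurs, E-stop path lost=not → at least one input occurs → occurs.

Yes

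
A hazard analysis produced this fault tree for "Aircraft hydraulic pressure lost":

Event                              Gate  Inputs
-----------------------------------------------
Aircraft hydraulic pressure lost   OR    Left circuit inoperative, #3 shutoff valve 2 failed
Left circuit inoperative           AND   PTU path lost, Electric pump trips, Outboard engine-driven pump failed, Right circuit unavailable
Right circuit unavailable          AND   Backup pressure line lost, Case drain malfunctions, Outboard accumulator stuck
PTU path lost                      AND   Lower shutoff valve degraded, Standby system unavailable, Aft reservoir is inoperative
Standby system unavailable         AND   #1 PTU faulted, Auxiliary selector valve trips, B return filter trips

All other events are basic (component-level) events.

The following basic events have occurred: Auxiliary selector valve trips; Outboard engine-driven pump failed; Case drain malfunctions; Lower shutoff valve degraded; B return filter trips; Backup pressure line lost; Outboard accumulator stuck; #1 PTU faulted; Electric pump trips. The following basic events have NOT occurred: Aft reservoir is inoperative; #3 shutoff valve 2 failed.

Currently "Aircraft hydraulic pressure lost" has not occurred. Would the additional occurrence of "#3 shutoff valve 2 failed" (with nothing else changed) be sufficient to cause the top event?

Yes

Counterfactual: set "#3 shutoff valve 2 failed" to occurred.
Standby system unavailable [AND]: #1 PTU faulted=occurs, Auxiliary selector valve trips=occurs, B return filter trips=occurs → all inputs occur → occurs.
PTU path lost [AND]: Lower shutoff valve degraded=occurs, Standby system unavailable=occurs, Aft reservoir is inoperative=not → not all inputs occur → does not occur.
Right circuit unavailable [AND]: Backup pressure line lost=occurs, Case drain malfunctions=occurs, Outboard accumulator stuck=occurs → all inputs occur → occurs.
Left circuit inoperative [AND]: PTU path lost=not, Electric pump trips=occurs, Outboard engine-driven pump failed=occurs, Right circuit unavailable=occurs → not all inputs occur → does not occur.
Aircraft hydraulic pressure lost [OR]: Left circuit inoperative=not, #3 shutoff valve 2 failed=occurs → at least one input occurs → occurs.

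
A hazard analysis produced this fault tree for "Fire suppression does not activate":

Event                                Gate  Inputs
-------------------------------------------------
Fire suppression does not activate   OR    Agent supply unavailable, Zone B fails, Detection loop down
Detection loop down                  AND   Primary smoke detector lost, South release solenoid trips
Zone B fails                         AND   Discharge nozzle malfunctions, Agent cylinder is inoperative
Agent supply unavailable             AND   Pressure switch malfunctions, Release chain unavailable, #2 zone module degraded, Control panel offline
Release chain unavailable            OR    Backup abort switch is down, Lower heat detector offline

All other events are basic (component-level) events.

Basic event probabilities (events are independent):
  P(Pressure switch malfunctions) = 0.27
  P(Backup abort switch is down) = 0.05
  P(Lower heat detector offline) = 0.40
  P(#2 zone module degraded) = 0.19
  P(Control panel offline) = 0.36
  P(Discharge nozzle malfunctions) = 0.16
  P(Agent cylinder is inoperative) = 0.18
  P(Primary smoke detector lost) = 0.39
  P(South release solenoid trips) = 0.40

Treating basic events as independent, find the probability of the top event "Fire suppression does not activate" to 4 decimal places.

0.1868

P(Release chain unavailable) [OR] = 1 − (1−0.05) × (1−0.40) = 0.430000
P(Agent supply unavailable) [AND] = 0.27 × 0.430000 × 0.19 × 0.36 = 0.007941
P(Zone B fails) [AND] = 0.16 × 0.18 = 0.028800
P(Detection loop down) [AND] = 0.39 × 0.40 = 0.156000
P(Fire suppression does not activate) [OR] = 1 − (1−0.007941) × (1−0.028800) × (1−0.156000) = 0.186816
Rounded to 4 decimal places: P(Fire suppression does not activate) ≈ 0.1868.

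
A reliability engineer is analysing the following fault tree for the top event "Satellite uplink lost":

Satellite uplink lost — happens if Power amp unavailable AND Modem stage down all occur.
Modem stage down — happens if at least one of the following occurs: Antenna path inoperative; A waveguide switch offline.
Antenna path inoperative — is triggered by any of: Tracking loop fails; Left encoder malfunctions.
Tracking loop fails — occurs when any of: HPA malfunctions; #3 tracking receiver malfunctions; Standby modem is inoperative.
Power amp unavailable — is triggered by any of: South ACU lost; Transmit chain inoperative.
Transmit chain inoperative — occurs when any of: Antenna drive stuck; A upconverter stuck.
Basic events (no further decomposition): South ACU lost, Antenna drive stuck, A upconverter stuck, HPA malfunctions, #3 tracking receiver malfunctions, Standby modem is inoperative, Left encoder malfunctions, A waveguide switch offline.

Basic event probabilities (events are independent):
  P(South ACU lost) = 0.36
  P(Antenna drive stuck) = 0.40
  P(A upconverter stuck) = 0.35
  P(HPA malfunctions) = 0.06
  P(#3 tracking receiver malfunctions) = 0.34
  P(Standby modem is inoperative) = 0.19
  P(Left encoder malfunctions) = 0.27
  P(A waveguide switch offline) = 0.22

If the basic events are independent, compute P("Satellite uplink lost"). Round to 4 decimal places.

P(Transmit chain inoperative) [OR] = 1 − (1−0.40) × (1−0.35) = 0.610000
P(Power amp unavailable) [OR] = 1 − (1−0.36) × (1−0.610000) = 0.750400
P(Tracking loop fails) [OR] = 1 − (1−0.06) × (1−0.34) × (1−0.19) = 0.497476
P(Antenna path inoperative) [OR] = 1 − (1−0.497476) × (1−0.27) = 0.633157
P(Modem stage down) [OR] = 1 − (1−0.633157) × (1−0.22) = 0.713862
P(Satellite uplink lost) [AND] = 0.750400 × 0.713862 = 0.535682
Rounded to 4 decimal places: P(Satellite uplink lost) ≈ 0.5357.

0.5357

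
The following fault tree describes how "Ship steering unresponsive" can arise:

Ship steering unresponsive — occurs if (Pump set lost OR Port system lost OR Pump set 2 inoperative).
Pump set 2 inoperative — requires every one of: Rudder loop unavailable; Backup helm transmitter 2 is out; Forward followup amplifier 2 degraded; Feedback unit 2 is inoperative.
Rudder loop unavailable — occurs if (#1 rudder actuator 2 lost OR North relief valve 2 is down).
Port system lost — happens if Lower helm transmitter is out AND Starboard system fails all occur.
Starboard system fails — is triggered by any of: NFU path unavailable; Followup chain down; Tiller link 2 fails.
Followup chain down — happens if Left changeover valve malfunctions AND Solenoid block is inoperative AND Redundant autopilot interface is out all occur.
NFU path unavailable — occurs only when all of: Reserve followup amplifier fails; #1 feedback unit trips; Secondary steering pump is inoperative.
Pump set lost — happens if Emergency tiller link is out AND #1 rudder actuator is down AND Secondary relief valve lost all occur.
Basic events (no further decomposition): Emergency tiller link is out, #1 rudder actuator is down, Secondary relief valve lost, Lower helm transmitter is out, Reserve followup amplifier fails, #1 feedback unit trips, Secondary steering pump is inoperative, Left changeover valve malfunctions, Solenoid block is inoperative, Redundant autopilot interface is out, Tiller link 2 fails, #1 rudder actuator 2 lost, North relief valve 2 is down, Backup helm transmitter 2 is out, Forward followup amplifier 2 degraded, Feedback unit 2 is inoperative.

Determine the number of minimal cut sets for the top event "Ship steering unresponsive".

Pump set lost [AND]: one cut set from each child combined → 1 × 1 × 1 = 1 cut set(s).
NFU path unavailable [AND]: one cut set from each child combined → 1 × 1 × 1 = 1 cut set(s).
Followup chain down [AND]: one cut set from each child combined → 1 × 1 × 1 = 1 cut set(s).
Starboard system fails [OR]: union of children's cut sets → 3 cut set(s).
Port system lost [AND]: one cut set from each child combined → 1 × 3 = 3 cut set(s).
Rudder loop unavailable [OR]: union of children's cut sets → 2 cut set(s).
Pump set 2 inoperative [AND]: one cut set from each child combined → 2 × 1 × 1 × 1 = 2 cut set(s).
Ship steering unresponsive [OR]: union of children's cut sets → 6 cut set(s).
Minimal cut sets: {#1 rudder actuator is down, Emergency tiller link is out, Secondary relief valve lost}; {#1 feedback unit trips, Lower helm transmitter is out, Reserve followup amplifier fails, Secondary steering pump is inoperative}; {Left changeover valve malfunctions, Lower helm transmitter is out, Redundant autopilot interface is out, Solenoid block is inoperative}; {Lower helm transmitter is out, Tiller link 2 fails}; {#1 rudder actuator 2 lost, Backup helm transmitter 2 is out, Feedback unit 2 is inoperative, Forward followup amplifier 2 degraded}; {Backup helm transmitter 2 is out, Feedback unit 2 is inoperative, Forward followup amplifier 2 degraded, North relief valve 2 is down}.

6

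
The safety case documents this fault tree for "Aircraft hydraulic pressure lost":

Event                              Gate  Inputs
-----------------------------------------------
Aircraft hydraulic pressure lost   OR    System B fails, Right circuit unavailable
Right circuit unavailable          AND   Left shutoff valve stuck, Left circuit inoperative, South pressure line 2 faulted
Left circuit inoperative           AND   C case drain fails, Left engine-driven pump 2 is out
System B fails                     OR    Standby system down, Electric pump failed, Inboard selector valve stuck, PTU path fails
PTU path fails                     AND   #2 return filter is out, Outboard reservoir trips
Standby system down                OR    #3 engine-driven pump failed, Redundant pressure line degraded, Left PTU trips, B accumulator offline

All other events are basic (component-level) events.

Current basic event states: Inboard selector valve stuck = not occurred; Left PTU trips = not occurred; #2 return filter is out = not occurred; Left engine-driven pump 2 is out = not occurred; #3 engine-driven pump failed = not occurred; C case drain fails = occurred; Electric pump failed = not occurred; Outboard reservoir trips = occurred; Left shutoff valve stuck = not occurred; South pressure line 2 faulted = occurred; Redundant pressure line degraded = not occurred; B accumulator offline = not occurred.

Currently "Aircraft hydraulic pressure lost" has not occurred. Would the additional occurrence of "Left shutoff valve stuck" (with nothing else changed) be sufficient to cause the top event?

Counterfactual: set "Left shutoff valve stuck" to occurred.
Standby system down [OR]: #3 engine-driven pump failed=not, Redundant pressure line degraded=not, Left PTU trips=not, B accumulator offline=not → no input occurs → does not occur.
PTU path fails [AND]: #2 return filter is out=not, Outboard reservoir trips=occurs → not all inputs occur → does not occur.
System B fails [OR]: Standby system down=not, Electric pump failed=not, Inboard selector valve stuck=not, PTU path fails=not → no input occurs → does not occur.
Left circuit inoperative [AND]: C case drain fails=occurs, Left engine-driven pump 2 is out=not → not all inputs occur → does not occur.
Right circuit unavailable [AND]: Left shutoff valve stuck=occurs, Left circuit inoperative=not, South pressure line 2 faulted=occurs → not all inputs occur → does not occur.
Aircraft hydraulic pressure lost [OR]: System B fails=not, Right circuit unavailable=not → no input occurs → does not occur.

No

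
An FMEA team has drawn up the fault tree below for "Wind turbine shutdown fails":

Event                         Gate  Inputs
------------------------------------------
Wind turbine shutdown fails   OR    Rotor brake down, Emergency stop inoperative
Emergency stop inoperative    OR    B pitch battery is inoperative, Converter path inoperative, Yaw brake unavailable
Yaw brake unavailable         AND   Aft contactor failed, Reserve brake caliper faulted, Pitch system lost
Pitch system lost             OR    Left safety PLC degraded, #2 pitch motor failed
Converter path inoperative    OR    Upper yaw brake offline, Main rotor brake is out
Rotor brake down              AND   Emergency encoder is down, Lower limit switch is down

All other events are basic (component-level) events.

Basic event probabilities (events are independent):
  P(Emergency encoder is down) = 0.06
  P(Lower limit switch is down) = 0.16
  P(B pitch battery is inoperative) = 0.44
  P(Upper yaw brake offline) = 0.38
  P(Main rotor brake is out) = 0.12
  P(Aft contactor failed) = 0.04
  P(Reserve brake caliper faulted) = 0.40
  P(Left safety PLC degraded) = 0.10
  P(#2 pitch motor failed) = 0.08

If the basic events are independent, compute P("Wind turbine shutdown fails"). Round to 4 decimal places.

P(Rotor brake down) [AND] = 0.06 × 0.16 = 0.009600
P(Converter path inoperative) [OR] = 1 − (1−0.38) × (1−0.12) = 0.454400
P(Pitch system lost) [OR] = 1 − (1−0.10) × (1−0.08) = 0.172000
P(Yaw brake unavailable) [AND] = 0.04 × 0.40 × 0.172000 = 0.002752
P(Emergency stop inoperative) [OR] = 1 − (1−0.44) × (1−0.454400) × (1−0.002752) = 0.695305
P(Wind turbine shutdown fails) [OR] = 1 − (1−0.009600) × (1−0.695305) = 0.698230
Rounded to 4 decimal places: P(Wind turbine shutdown fails) ≈ 0.6982.

0.6982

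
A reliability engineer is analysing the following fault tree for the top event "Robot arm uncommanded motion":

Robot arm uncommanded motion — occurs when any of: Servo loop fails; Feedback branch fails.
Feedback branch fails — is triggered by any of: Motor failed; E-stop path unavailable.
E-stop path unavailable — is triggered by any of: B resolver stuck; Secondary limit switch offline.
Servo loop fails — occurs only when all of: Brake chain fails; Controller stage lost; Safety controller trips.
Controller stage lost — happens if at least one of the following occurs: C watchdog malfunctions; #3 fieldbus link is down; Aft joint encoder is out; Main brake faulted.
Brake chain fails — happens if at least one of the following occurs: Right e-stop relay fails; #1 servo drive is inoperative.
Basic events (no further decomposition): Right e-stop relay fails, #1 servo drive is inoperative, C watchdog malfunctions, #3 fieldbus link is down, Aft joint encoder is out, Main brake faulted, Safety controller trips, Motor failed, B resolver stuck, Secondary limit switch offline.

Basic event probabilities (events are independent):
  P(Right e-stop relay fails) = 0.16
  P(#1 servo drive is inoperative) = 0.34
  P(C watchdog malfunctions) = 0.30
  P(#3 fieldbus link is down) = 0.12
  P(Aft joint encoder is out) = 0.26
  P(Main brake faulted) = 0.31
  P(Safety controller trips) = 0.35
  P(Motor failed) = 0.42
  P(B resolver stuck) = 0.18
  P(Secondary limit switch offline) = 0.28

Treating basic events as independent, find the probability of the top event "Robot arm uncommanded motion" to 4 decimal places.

P(Brake chain fails) [OR] = 1 − (1−0.16) × (1−0.34) = 0.445600
P(Controller stage lost) [OR] = 1 − (1−0.30) × (1−0.12) × (1−0.26) × (1−0.31) = 0.685470
P(Servo loop fails) [AND] = 0.445600 × 0.685470 × 0.35 = 0.106906
P(E-stop path unavailable) [OR] = 1 − (1−0.18) × (1−0.28) = 0.409600
P(Feedback branch fails) [OR] = 1 − (1−0.42) × (1−0.409600) = 0.657568
P(Robot arm uncommanded motion) [OR] = 1 − (1−0.106906) × (1−0.657568) = 0.694176
Rounded to 4 decimal places: P(Robot arm uncommanded motion) ≈ 0.6942.

0.6942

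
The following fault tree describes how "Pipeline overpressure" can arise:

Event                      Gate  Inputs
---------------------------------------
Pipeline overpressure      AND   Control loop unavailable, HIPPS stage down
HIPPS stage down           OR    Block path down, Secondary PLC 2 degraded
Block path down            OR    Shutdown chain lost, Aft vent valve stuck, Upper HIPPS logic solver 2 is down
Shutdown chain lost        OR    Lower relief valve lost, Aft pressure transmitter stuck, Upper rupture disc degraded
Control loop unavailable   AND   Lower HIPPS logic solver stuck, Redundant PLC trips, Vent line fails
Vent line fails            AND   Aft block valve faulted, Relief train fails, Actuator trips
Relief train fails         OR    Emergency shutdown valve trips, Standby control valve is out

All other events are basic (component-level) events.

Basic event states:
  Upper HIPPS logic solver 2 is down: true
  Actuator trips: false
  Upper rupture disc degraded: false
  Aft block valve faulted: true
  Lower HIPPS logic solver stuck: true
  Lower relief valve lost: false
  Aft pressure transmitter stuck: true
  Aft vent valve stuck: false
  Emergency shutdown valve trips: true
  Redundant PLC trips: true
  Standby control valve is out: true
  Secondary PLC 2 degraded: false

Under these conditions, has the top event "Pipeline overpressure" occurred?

No

Relief train fails [OR]: Emergency shutdown valve trips=occurs, Standby control valve is out=occurs → at least one input occurs → occurs.
Vent line fails [AND]: Aft block valve faulted=occurs, Relief train fails=occurs, Actuator trips=not → not all inputs occur → does not occur.
Control loop unavailable [AND]: Lower HIPPS logic solver stuck=occurs, Redundant PLC trips=occurs, Vent line fails=not → not all inputs occur → does not occur.
Shutdown chain lost [OR]: Lower relief valve lost=not, Aft pressure transmitter stuck=occurs, Upper rupture disc degraded=not → at least one input occurs → occurs.
Block path down [OR]: Shutdown chain lost=occurs, Aft vent valve stuck=not, Upper HIPPS logic solver 2 is down=occurs → at least one input occurs → occurs.
HIPPS stage down [OR]: Block path down=occurs, Secondary PLC 2 degraded=not → at least one input occurs → occurs.
Pipeline overpressure [AND]: Control loop unavailable=not, HIPPS stage down=occurs → not all inputs occur → does not occur.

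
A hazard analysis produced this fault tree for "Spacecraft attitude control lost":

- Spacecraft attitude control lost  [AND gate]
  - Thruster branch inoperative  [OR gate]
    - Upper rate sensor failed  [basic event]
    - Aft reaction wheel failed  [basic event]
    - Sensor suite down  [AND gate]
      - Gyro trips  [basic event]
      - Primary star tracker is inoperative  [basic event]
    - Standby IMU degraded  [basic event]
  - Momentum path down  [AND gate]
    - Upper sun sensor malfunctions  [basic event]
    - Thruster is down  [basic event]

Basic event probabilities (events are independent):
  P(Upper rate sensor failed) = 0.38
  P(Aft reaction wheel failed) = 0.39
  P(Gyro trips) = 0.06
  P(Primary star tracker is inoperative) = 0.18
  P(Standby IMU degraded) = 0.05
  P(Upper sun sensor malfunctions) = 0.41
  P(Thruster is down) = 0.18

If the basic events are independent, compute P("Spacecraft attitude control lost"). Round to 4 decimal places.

P(Sensor suite down) [AND] = 0.06 × 0.18 = 0.010800
P(Thruster branch inoperative) [OR] = 1 − (1−0.38) × (1−0.39) × (1−0.010800) × (1−0.05) = 0.644590
P(Momentum path down) [AND] = 0.41 × 0.18 = 0.073800
P(Spacecraft attitude control lost) [AND] = 0.644590 × 0.073800 = 0.047571
Rounded to 4 decimal places: P(Spacecraft attitude control lost) ≈ 0.0476.

0.0476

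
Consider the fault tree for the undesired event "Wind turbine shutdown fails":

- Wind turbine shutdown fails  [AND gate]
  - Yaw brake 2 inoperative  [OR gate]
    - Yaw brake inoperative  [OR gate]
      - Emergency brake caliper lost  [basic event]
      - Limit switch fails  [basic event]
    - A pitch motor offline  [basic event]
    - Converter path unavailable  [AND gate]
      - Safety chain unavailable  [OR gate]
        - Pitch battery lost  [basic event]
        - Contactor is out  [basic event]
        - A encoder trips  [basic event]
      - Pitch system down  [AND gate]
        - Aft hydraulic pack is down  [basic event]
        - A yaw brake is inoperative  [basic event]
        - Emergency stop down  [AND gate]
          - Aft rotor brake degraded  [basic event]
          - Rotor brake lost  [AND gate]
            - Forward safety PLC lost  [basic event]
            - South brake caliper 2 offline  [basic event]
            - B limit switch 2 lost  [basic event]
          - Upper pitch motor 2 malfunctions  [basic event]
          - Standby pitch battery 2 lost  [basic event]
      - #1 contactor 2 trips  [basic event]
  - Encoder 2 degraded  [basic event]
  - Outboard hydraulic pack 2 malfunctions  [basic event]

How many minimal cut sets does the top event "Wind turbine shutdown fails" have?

Yaw brake inoperative [OR]: union of children's cut sets → 2 cut set(s).
Safety chain unavailable [OR]: union of children's cut sets → 3 cut set(s).
Rotor brake lost [AND]: one cut set from each child combined → 1 × 1 × 1 = 1 cut set(s).
Emergency stop down [AND]: one cut set from each child combined → 1 × 1 × 1 × 1 = 1 cut set(s).
Pitch system down [AND]: one cut set from each child combined → 1 × 1 × 1 = 1 cut set(s).
Converter path unavailable [AND]: one cut set from each child combined → 3 × 1 × 1 = 3 cut set(s).
Yaw brake 2 inoperative [OR]: union of children's cut sets → 6 cut set(s).
Wind turbine shutdown fails [AND]: one cut set from each child combined → 6 × 1 × 1 = 6 cut set(s).
Minimal cut sets: {Emergency brake caliper lost, Encoder 2 degraded, Outboard hydraulic pack 2 malfunctions}; {Encoder 2 degraded, Limit switch fails, Outboard hydraulic pack 2 malfunctions}; {A pitch motor offline, Encoder 2 degraded, Outboard hydraulic pack 2 malfunctions}; {#1 contactor 2 trips, A yaw brake is inoperative, Aft hydraulic pack is down, Aft rotor brake degraded, B limit switch 2 lost, Encoder 2 degraded, Forward safety PLC lost, Outboard hydraulic pack 2 malfunctions, Pitch battery lost, South brake caliper 2 offline, Standby pitch battery 2 lost, Upper pitch motor 2 malfunctions}; {#1 contactor 2 trips, A yaw brake is inoperative, Aft hydraulic pack is down, Aft rotor brake degraded, B limit switch 2 lost, Contactor is out, Encoder 2 degraded, Forward safety PLC lost, Outboard hydraulic pack 2 malfunctions, South brake caliper 2 offline, Standby pitch battery 2 lost, Upper pitch motor 2 malfunctions}; {#1 contactor 2 trips, A encoder trips, A yaw brake is inoperative, Aft hydraulic pack is down, Aft rotor brake degraded, B limit switch 2 lost, Encoder 2 degraded, Forward safety PLC lost, Outboard hydraulic pack 2 malfunctions, South brake caliper 2 offline, Standby pitch battery 2 lost, Upper pitch motor 2 malfunctions}.

6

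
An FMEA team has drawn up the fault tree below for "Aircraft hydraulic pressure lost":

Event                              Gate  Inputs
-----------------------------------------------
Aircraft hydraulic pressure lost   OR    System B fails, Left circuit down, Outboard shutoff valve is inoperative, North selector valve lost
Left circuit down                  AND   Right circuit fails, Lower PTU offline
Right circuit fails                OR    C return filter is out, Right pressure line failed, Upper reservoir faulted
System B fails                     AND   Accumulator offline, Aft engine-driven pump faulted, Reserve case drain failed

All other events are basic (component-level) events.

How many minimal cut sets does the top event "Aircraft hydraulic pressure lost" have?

System B fails [AND]: one cut set from each child combined → 1 × 1 × 1 = 1 cut set(s).
Right circuit fails [OR]: union of children's cut sets → 3 cut set(s).
Left circuit down [AND]: one cut set from each child combined → 3 × 1 = 3 cut set(s).
Aircraft hydraulic pressure lost [OR]: union of children's cut sets → 6 cut set(s).
Minimal cut sets: {Accumulator offline, Aft engine-driven pump faulted, Reserve case drain failed}; {C return filter is out, Lower PTU offline}; {Lower PTU offline, Right pressure line failed}; {Lower PTU offline, Upper reservoir faulted}; {Outboard shutoff valve is inoperative}; {North selector valve lost}.

6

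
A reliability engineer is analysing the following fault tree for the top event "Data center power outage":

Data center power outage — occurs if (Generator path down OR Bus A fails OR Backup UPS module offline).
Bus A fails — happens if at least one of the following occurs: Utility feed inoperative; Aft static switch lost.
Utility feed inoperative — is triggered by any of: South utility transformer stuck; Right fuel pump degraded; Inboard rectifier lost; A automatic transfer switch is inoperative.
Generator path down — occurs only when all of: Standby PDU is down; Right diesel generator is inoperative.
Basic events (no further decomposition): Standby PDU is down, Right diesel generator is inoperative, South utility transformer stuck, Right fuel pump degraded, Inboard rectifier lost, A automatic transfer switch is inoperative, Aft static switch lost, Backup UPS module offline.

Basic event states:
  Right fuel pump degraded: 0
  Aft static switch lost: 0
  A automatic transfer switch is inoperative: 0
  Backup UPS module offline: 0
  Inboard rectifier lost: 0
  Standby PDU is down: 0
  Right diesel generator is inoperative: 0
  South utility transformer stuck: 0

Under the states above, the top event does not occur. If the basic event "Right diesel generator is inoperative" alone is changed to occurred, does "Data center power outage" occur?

No

Counterfactual: set "Right diesel generator is inoperative" to occurred.
Generator path down [AND]: Standby PDU is down=not, Right diesel generator is inoperative=occurs → not all inputs occur → does not occur.
Utility feed inoperative [OR]: South utility transformer stuck=not, Right fuel pump degraded=not, Inboard rectifier lost=not, A automatic transfer switch is inoperative=not → no input occurs → does not occur.
Bus A fails [OR]: Utility feed inoperative=not, Aft static switch lost=not → no input occurs → does not occur.
Data center power outage [OR]: Generator path down=not, Bus A fails=not, Backup UPS module offline=not → no input occurs → does not occur.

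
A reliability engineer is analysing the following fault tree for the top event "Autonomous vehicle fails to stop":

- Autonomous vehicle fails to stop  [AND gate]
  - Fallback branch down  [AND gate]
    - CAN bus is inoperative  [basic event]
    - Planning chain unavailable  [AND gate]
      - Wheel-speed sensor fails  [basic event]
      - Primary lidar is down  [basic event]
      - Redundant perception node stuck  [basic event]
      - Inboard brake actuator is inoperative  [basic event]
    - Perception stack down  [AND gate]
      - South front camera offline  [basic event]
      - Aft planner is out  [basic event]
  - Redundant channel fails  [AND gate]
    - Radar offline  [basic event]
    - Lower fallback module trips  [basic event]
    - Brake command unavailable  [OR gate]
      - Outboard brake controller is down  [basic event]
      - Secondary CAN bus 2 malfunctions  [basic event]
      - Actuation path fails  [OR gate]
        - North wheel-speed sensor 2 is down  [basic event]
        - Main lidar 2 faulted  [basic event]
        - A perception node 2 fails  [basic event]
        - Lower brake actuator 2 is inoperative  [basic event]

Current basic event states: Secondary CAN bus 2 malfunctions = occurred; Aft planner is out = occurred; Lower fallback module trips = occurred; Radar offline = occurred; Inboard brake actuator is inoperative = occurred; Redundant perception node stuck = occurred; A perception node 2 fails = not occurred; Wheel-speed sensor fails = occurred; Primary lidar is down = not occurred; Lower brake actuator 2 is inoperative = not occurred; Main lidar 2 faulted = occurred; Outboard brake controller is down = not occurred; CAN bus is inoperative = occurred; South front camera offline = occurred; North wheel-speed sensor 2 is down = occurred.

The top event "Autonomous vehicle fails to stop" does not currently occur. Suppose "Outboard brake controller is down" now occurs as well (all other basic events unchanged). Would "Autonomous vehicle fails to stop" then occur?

Counterfactual: set "Outboard brake controller is down" to occurred.
Planning chain unavailable [AND]: Wheel-speed sensor fails=occurs, Primary lidar is down=not, Redundant perception node stuck=occurs, Inboard brake actuator is inoperative=occurs → not all inputs occur → does not occur.
Perception stack down [AND]: South front camera offline=occurs, Aft planner is out=occurs → all inputs occur → occurs.
Fallback branch down [AND]: CAN bus is inoperative=occurs, Planning chain unavailable=not, Perception stack down=occurs → not all inputs occur → does not occur.
Actuation path fails [OR]: North wheel-speed sensor 2 is down=occurs, Main lidar 2 faulted=occurs, A perception node 2 fails=not, Lower brake actuator 2 is inoperative=not → at least one input occurs → occurs.
Brake command unavailable [OR]: Outboard brake controller is down=occurs, Secondary CAN bus 2 malfunctions=occurs, Actuation path fails=occurs → at least one input occurs → occurs.
Redundant channel fails [AND]: Radar offline=occurs, Lower fallback module trips=occurs, Brake command unavailable=occurs → all inputs occur → occurs.
Autonomous vehicle fails to stop [AND]: Fallback branch down=not, Redundant channel fails=occurs → not all inputs occur → does not occur.

No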